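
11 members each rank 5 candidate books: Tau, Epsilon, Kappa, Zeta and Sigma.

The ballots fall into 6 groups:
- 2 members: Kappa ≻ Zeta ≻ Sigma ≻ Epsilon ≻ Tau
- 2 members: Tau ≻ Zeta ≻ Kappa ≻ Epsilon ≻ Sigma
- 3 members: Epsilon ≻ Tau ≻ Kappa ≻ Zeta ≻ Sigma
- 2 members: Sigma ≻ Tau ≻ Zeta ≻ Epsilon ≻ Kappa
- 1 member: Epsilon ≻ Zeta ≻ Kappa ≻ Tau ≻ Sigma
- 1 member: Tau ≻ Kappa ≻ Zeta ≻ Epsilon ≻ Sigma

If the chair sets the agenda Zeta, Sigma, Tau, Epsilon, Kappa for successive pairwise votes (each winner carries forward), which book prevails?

Round 1: Zeta vs Sigma — 9–2, Zeta advances.
Round 2: Zeta vs Tau — 3–8, Tau advances.
Round 3: Tau vs Epsilon — 5–6, Epsilon advances.
Round 4: Epsilon vs Kappa — 6–5, Epsilon advances.
The agenda winner is Epsilon.

Epsilon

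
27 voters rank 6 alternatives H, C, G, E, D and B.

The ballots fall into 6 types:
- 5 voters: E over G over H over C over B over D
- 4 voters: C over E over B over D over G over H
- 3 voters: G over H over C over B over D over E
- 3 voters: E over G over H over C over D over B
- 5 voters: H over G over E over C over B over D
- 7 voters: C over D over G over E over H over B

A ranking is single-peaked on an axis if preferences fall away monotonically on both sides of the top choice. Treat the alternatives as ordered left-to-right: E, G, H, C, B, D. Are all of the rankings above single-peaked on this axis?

no

Axis positions: E=1, G=2, H=3, C=4, B=5, D=6.
Type 1 (peak E at position 1): ranking walks positions 1-2-3-4-5-6, expanding outward from the peak — single-peaked.
Type 2: ranking walks positions 4-1-5-6-2-3; E is ranked above H even though H lies between E and the peak C on the axis — preferences dip and rise again. Not single-peaked.
Type 3 (peak G at position 2): ranking walks positions 2-3-4-5-6-1, expanding outward from the peak — single-peaked.
Type 4: ranking walks positions 1-2-3-4-6-5; D is ranked above B even though B lies between D and the peak E on the axis — preferences dip and rise again. Not single-peaked.
Type 5 (peak H at position 3): ranking walks positions 3-2-1-4-5-6, expanding outward from the peak — single-peaked.
Type 6: ranking walks positions 4-6-2-1-3-5; D is ranked above B even though B lies between D and the peak C on the axis — preferences dip and rise again. Not single-peaked.
Type 2 violates single-peakedness, so the profile is not single-peaked on this axis.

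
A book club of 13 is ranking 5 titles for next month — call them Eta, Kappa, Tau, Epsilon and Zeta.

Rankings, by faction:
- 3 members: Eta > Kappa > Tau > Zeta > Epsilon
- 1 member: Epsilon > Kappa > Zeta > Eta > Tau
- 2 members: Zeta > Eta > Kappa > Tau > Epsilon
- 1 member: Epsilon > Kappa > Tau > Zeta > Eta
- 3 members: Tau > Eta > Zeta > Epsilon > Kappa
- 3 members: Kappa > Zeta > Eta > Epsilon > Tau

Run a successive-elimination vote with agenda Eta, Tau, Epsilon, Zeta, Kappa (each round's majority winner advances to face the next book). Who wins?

Kappa

Round 1: Eta vs Tau — 9–4, Eta advances.
Round 2: Eta vs Epsilon — 11–2, Eta advances.
Round 3: Eta vs Zeta — 6–7, Zeta advances.
Round 4: Zeta vs Kappa — 5–8, Kappa advances.
Kappa survives the agenda.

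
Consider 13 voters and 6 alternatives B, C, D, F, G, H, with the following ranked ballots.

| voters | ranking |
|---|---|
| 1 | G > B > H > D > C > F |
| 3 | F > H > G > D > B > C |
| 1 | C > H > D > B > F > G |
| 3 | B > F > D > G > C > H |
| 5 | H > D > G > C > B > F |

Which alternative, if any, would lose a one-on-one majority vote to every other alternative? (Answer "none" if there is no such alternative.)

Pairwise majorities:
B vs C: 7 to 6, B.
B vs D: D, 9–4.
B vs F: 1+1+3+5 = 10 for B, 3 for F — B by 10–3.
B vs G: G, 9–4.
B vs H: 4 to 9, H.
C vs D: D, 12–1.
C vs F: C preferred on 1+1+5 = 7 ballots; C wins 7–6.
C vs G: G wins 12–1.
C vs H: C preferred on 1+3 = 4 ballots; H wins 9–4.
D vs F: D preferred on 1+1+5 = 7 ballots; D wins 7–6.
D vs G: D preferred on 1+3+5 = 9 ballots; D wins 9–4.
D–H: H 10–3.
F–G: F 7–6.
F vs H: H wins 7–6.
G vs H: H, 9–4.
No alternative is winless: B beats C; C beats F; D beats B; F beats G; G beats B; H beats B. There is no Condorcet loser.

none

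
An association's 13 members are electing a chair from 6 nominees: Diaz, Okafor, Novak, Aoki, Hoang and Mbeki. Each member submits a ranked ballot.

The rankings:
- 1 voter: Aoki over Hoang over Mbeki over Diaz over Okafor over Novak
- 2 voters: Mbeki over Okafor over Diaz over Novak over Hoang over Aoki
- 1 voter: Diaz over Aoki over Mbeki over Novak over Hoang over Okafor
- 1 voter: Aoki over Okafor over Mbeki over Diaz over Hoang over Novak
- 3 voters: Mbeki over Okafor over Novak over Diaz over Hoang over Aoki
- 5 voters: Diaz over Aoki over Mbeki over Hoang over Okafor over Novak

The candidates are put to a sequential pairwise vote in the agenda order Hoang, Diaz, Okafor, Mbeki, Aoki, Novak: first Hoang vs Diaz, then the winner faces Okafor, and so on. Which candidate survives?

Round 1: Hoang vs Diaz — 1–12, Diaz advances.
Round 2: Diaz vs Okafor — 7–6, Diaz advances.
Round 3: Diaz vs Mbeki — 6–7, Mbeki advances.
Round 4: Mbeki vs Aoki — 5–8, Aoki advances.
Round 5: Aoki vs Novak — 8–5, Aoki advances.
The agenda winner is Aoki.

Aoki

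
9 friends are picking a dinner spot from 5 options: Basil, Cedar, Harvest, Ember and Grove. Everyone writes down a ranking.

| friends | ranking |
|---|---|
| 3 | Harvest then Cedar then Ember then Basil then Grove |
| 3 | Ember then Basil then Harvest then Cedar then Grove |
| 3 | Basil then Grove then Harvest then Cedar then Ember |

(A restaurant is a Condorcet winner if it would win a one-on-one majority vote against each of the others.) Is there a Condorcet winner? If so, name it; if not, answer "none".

Head-to-head results (9 friends):
Basil–Cedar: Basil 6–3.
Basil vs Harvest: Basil wins 6–3.
Basil–Ember: Ember 6–3.
Basil–Grove: Basil 9–0.
Cedar–Harvest: Harvest 9–0.
Cedar vs Ember: Cedar wins 6–3.
Cedar vs Grove: Cedar, 6–3.
Harvest–Ember: Harvest 6–3.
Harvest vs Grove: Harvest, 6–3.
Ember vs Grove: Ember wins 6–3.
No restaurant is unbeaten: Basil loses to Ember; Cedar loses to Basil; Harvest loses to Basil; Ember loses to Cedar; Grove loses to Basil. In particular Basil → Cedar → Ember → Basil is a majority cycle — no Condorcet winner exists.

none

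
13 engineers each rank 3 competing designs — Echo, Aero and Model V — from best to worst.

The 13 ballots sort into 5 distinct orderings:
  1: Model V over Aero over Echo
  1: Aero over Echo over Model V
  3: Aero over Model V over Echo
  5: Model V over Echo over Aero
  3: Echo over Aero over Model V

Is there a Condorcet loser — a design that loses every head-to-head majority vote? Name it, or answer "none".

Head-to-head results (13 engineers):
Echo vs Aero: Echo wins 8–5.
Echo vs Model V: 1+3 = 4 for Echo, 9 for Model V — Model V by 9–4.
Aero vs Model V: 7 to 6, Aero.
No design is winless: Echo beats Aero; Aero beats Model V; Model V beats Echo. There is no Condorcet loser.

none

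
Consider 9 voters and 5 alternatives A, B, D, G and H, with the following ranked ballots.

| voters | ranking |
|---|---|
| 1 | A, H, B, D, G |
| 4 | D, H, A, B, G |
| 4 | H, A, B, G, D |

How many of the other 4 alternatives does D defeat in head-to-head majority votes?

D against each rival (9 voters):
D vs A: A wins 5–4.
D–B: B 5–4.
D–G: D 5–4.
D vs H: 4 to 5, H.
D beats G; loses to A, B, H — 1 pairwise win.

1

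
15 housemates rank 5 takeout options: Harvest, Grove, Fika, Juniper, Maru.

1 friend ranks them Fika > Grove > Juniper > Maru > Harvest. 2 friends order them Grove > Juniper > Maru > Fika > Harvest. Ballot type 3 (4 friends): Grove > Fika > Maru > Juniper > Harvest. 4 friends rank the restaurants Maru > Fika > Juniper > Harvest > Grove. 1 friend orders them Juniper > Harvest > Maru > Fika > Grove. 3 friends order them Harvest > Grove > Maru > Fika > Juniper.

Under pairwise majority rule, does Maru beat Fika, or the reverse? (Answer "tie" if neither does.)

Ballots ranking Maru above Fika: 2 + 4 + 1 + 3 = 10.
Ballots ranking Fika above Maru: 15 − 10 = 5.
Maru wins the head-to-head 10–5.

Maru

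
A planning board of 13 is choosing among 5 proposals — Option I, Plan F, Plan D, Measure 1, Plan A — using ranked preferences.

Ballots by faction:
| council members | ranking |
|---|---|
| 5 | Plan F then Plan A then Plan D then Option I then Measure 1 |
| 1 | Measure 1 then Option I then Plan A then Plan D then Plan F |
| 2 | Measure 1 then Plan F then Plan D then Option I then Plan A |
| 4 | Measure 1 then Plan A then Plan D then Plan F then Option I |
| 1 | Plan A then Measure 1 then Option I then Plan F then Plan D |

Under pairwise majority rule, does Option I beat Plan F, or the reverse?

Ballots ranking Option I above Plan F: 1 + 1 = 2.
Ballots ranking Plan F above Option I: 13 − 2 = 11.
Plan F wins the head-to-head 11–2.

Plan F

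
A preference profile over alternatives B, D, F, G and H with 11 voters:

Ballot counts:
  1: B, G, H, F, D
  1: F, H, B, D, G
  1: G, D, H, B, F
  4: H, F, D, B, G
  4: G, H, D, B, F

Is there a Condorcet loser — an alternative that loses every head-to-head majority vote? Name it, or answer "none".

none

Head-to-head results (11 voters):
B vs D: D wins 9–2.
B vs F: B is ranked higher on 1+1+4 = 6 ballots, F on 5. B wins 6–5.
B vs G: B wins 6–5.
B–H: H 10–1.
D vs F: 5 to 6, F.
D–G: G 6–5.
D–H: H 10–1.
F vs G: F is ranked higher on 1+4 = 5 ballots, G on 6. G wins 6–5.
F–H: H 10–1.
G vs H: 6 to 5, G.
Each alternative has at least one pairwise win (B beats F; D beats B; F beats D; G beats D; H beats B) — no Condorcet loser.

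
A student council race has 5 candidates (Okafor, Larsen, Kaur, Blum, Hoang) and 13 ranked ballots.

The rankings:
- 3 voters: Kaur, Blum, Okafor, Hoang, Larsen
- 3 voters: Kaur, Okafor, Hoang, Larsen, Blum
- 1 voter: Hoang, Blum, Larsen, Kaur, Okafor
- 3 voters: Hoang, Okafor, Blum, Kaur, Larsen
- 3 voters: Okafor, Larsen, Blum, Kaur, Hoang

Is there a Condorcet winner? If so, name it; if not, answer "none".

Head-to-head results (13 voters):
Okafor vs Larsen: Okafor preferred on 3+3+3+3 = 12 ballots; Okafor wins 12–1.
Okafor vs Kaur: Okafor preferred on 3+3 = 6 ballots; Kaur wins 7–6.
Okafor vs Blum: 9 to 4, Okafor.
Okafor vs Hoang: Okafor is ranked higher on 3+3+3 = 9 ballots, Hoang on 4. Okafor wins 9–4.
Larsen vs Kaur: Larsen is ranked higher on 1+3 = 4 ballots, Kaur on 9. Kaur wins 9–4.
Larsen vs Blum: 3+3 = 6 for Larsen, 7 for Blum — Blum by 7–6.
Larsen vs Hoang: 3 for Larsen, 10 for Hoang — Hoang by 10–3.
Kaur vs Blum: Kaur is ranked higher on 3+3 = 6 ballots, Blum on 7. Blum wins 7–6.
Kaur vs Hoang: 9 to 4, Kaur.
Blum vs Hoang: Blum is ranked higher on 3+3 = 6 ballots, Hoang on 7. Hoang wins 7–6.
Every candidate loses at least once (Okafor loses to Kaur; Larsen loses to Okafor; Kaur loses to Blum; Blum loses to Okafor; Hoang loses to Okafor). The majority relation contains the cycle Okafor beats Blum beats Kaur beats Okafor, so there is no Condorcet winner.

none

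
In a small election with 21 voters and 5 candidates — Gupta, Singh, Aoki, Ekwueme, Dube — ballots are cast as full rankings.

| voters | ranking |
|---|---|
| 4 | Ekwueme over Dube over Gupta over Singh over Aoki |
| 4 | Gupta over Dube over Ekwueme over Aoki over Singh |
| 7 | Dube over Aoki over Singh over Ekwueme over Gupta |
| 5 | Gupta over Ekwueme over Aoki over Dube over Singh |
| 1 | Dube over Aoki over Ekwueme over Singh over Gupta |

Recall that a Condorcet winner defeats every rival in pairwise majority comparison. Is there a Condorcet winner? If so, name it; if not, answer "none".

Head-to-head results (21 voters):
Gupta vs Singh: Gupta is ranked higher on 4+4+5 = 13 ballots, Singh on 8. Gupta wins 13–8.
Gupta vs Aoki: 4+4+5 = 13 for Gupta, 8 for Aoki — Gupta by 13–8.
Gupta vs Ekwueme: Gupta is ranked higher on 4+5 = 9 ballots, Ekwueme on 12. Ekwueme wins 12–9.
Gupta vs Dube: 9 to 12, Dube.
Singh vs Aoki: 4 to 17, Aoki.
Singh vs Ekwueme: 7 for Singh, 14 for Ekwueme — Ekwueme by 14–7.
Singh vs Dube: Singh is ranked higher on 0 ballots, Dube on 21. Dube wins 21–0.
Aoki vs Ekwueme: 7+1 = 8 for Aoki, 13 for Ekwueme — Ekwueme by 13–8.
Aoki vs Dube: 5 to 16, Dube.
Ekwueme vs Dube: 4+5 = 9 for Ekwueme, 12 for Dube — Dube by 12–9.
Dube wins every pairwise contest, so Dube is the Condorcet winner.

Dube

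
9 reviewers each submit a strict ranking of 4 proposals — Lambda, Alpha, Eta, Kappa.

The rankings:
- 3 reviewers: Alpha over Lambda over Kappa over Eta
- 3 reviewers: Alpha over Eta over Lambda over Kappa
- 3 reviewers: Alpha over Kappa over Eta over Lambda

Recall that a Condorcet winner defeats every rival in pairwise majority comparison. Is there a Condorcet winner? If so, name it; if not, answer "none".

Pairwise majorities:
Lambda vs Alpha: Lambda is ranked higher on 0 ballots, Alpha on 9. Alpha wins 9–0.
Lambda vs Eta: Eta, 6–3.
Lambda–Kappa: Lambda 6–3.
Alpha–Eta: Alpha 9–0.
Alpha vs Kappa: Alpha wins 9–0.
Eta vs Kappa: 3 for Eta, 6 for Kappa — Kappa by 6–3.
Alpha beats each of Lambda, Eta, Kappa — Alpha is the Condorcet winner.

Alpha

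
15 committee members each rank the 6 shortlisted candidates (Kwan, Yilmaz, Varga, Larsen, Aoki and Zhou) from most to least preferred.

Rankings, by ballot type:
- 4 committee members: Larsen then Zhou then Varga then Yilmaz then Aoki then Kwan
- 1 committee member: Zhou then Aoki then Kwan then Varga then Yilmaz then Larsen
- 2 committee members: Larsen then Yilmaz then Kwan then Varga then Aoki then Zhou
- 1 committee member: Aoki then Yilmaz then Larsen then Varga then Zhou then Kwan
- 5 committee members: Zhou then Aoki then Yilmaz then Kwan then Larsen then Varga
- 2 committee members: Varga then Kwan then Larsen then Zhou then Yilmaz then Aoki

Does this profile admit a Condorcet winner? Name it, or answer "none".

none

Pairwise majorities:
Kwan vs Yilmaz: Kwan is ranked higher on 1+2 = 3 ballots, Yilmaz on 12. Yilmaz wins 12–3.
Kwan vs Varga: 8 to 7, Kwan.
Kwan vs Larsen: Kwan preferred on 1+5+2 = 8 ballots; Kwan wins 8–7.
Kwan vs Aoki: 2+2 = 4 for Kwan, 11 for Aoki — Aoki by 11–4.
Kwan vs Zhou: 4 to 11, Zhou.
Yilmaz vs Varga: Yilmaz preferred on 2+1+5 = 8 ballots; Yilmaz wins 8–7.
Yilmaz vs Larsen: Yilmaz is ranked higher on 1+1+5 = 7 ballots, Larsen on 8. Larsen wins 8–7.
Yilmaz vs Aoki: 4+2+2 = 8 for Yilmaz, 7 for Aoki — Yilmaz by 8–7.
Yilmaz vs Zhou: Yilmaz is ranked higher on 2+1 = 3 ballots, Zhou on 12. Zhou wins 12–3.
Varga vs Larsen: Varga preferred on 1+2 = 3 ballots; Larsen wins 12–3.
Varga vs Aoki: Varga is ranked higher on 4+2+2 = 8 ballots, Aoki on 7. Varga wins 8–7.
Varga vs Zhou: 2+1+2 = 5 for Varga, 10 for Zhou — Zhou by 10–5.
Larsen vs Aoki: 8 to 7, Larsen.
Larsen vs Zhou: Larsen is ranked higher on 4+2+1+2 = 9 ballots, Zhou on 6. Larsen wins 9–6.
Aoki vs Zhou: 2+1 = 3 for Aoki, 12 for Zhou — Zhou by 12–3.
Each candidate drops at least one matchup (Kwan loses to Yilmaz; Yilmaz loses to Larsen; Varga loses to Kwan; Larsen loses to Kwan; Aoki loses to Yilmaz; Zhou loses to Larsen); the cycle Kwan > Varga > Aoki > Kwan rules out a Condorcet winner.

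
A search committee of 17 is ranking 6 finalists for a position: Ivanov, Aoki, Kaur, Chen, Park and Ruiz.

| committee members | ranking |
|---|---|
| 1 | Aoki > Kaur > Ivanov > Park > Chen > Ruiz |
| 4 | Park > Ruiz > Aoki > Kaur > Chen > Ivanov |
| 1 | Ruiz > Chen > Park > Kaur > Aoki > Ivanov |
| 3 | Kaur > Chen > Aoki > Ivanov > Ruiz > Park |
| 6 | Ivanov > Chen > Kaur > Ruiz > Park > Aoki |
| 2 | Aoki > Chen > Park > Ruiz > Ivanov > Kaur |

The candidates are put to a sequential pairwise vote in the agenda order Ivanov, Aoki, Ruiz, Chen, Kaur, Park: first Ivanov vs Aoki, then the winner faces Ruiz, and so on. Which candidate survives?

Chen

Round 1: Ivanov vs Aoki — 6–11, Aoki advances.
Round 2: Aoki vs Ruiz — 6–11, Ruiz advances.
Round 3: Ruiz vs Chen — 5–12, Chen advances.
Round 4: Chen vs Kaur — 9–8, Chen advances.
Round 5: Chen vs Park — 12–5, Chen advances.
The agenda winner is Chen.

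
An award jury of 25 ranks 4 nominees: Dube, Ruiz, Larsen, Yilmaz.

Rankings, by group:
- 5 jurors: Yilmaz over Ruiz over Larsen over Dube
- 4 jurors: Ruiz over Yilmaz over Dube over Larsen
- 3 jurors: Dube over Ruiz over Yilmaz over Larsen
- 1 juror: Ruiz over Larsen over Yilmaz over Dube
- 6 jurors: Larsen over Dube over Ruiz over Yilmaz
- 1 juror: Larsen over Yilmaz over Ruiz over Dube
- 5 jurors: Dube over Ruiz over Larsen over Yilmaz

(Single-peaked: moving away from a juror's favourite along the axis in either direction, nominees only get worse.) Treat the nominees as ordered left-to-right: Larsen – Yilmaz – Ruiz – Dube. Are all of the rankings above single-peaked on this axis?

no

Axis positions: Larsen=1, Yilmaz=2, Ruiz=3, Dube=4.
Group 1 (peak Yilmaz at position 2): ranking walks positions 2-3-1-4, expanding outward from the peak — single-peaked.
Group 2 (peak Ruiz at position 3): ranking walks positions 3-2-4-1, expanding outward from the peak — single-peaked.
Group 3 (peak Dube at position 4): ranking walks positions 4-3-2-1, expanding outward from the peak — single-peaked.
Group 4: ranking walks positions 3-1-2-4; Larsen is ranked above Yilmaz even though Yilmaz lies between Larsen and the peak Ruiz on the axis — preferences dip and rise again. Not single-peaked.
Group 5: ranking walks positions 1-4-3-2; Dube is ranked above Yilmaz even though Yilmaz lies between Dube and the peak Larsen on the axis — preferences dip and rise again. Not single-peaked.
Group 6 (peak Larsen at position 1): ranking walks positions 1-2-3-4, expanding outward from the peak — single-peaked.
Group 7: ranking walks positions 4-3-1-2; Larsen is ranked above Yilmaz even though Yilmaz lies between Larsen and the peak Dube on the axis — preferences dip and rise again. Not single-peaked.
Group 4 violates single-peakedness, so the profile is not single-peaked on this axis.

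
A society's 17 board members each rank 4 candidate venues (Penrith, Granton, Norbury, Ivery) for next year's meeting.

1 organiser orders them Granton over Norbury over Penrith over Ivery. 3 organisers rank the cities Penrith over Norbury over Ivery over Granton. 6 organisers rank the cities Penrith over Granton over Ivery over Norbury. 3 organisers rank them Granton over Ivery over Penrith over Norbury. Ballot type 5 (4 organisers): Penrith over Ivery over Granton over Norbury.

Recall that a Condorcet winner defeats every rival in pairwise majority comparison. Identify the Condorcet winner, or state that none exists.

Penrith

Pairwise majorities:
Penrith vs Granton: Penrith is ranked higher on 3+6+4 = 13 ballots, Granton on 4. Penrith wins 13–4.
Penrith vs Norbury: Penrith, 16–1.
Penrith–Ivery: Penrith 14–3.
Granton vs Norbury: 1+6+3+4 = 14 for Granton, 3 for Norbury — Granton by 14–3.
Granton vs Ivery: Granton is ranked higher on 1+6+3 = 10 ballots, Ivery on 7. Granton wins 10–7.
Norbury–Ivery: Ivery 13–4.
Penrith wins every pairwise contest, so Penrith is the Condorcet winner.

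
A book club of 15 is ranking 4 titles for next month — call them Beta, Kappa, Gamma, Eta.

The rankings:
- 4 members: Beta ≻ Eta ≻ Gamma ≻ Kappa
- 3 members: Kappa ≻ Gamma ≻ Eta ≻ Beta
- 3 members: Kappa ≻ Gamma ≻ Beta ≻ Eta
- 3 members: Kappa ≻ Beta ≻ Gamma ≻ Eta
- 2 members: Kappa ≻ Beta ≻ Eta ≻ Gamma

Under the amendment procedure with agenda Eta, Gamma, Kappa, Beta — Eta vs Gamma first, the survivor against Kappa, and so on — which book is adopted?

Round 1: Eta vs Gamma — 6–9, Gamma advances.
Round 2: Gamma vs Kappa — 4–11, Kappa advances.
Round 3: Kappa vs Beta — 11–4, Kappa advances.
The agenda winner is Kappa.

Kappa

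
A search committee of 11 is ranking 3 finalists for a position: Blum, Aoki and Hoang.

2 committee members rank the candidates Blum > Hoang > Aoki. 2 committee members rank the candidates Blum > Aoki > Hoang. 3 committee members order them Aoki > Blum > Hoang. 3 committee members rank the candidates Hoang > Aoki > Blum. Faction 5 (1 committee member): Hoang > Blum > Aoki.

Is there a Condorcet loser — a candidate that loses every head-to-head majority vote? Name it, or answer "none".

none

Pairwise majorities:
Blum vs Aoki: 2+2+1 = 5 for Blum, 6 for Aoki — Aoki by 6–5.
Blum vs Hoang: 2+2+3 = 7 for Blum, 4 for Hoang — Blum by 7–4.
Aoki vs Hoang: 2+3 = 5 for Aoki, 6 for Hoang — Hoang by 6–5.
No candidate is winless: Blum beats Hoang; Aoki beats Blum; Hoang beats Aoki. There is no Condorcet loser.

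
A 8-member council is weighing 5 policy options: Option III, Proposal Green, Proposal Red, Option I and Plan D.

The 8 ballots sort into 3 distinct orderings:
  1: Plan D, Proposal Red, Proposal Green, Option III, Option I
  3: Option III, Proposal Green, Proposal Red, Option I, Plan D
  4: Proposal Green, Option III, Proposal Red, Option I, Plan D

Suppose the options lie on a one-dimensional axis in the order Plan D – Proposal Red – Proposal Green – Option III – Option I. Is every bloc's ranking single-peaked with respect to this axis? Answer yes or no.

Axis positions: Plan D=1, Proposal Red=2, Proposal Green=3, Option III=4, Option I=5.
Bloc 1 (peak Plan D at position 1): ranking walks positions 1-2-3-4-5, expanding outward from the peak — single-peaked.
Bloc 2 (peak Option III at position 4): ranking walks positions 4-3-2-5-1, expanding outward from the peak — single-peaked.
Bloc 3 (peak Proposal Green at position 3): ranking walks positions 3-4-2-5-1, expanding outward from the peak — single-peaked.
Every ranking is single-peaked on this axis.

yes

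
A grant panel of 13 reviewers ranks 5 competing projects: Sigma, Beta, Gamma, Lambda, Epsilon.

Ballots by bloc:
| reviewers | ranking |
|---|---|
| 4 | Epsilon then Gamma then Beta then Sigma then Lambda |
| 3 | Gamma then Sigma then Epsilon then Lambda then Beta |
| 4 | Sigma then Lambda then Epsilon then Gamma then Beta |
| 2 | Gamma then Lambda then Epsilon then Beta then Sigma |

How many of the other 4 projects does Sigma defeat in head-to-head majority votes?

3

Sigma against each rival (13 reviewers):
Sigma vs Beta: 7 to 6, Sigma.
Sigma–Gamma: Gamma 9–4.
Sigma–Lambda: Sigma 11–2.
Sigma–Epsilon: Sigma 7–6.
Sigma beats Beta, Lambda, Epsilon; loses to Gamma — 3 pairwise wins.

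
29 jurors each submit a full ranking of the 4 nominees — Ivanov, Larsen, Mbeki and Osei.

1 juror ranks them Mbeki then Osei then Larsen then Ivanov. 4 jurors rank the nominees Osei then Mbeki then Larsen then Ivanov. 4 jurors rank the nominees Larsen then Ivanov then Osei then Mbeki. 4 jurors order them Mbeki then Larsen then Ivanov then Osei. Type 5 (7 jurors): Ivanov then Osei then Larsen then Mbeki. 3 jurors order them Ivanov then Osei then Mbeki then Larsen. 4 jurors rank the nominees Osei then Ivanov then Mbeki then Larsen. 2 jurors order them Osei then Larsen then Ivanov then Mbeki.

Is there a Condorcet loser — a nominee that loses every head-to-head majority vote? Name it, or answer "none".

none

Head-to-head results (29 jurors):
Ivanov vs Larsen: Larsen, 15–14.
Ivanov vs Mbeki: Ivanov preferred on 4+7+3+4+2 = 20 ballots; Ivanov wins 20–9.
Ivanov vs Osei: Ivanov, 18–11.
Larsen–Mbeki: Mbeki 16–13.
Larsen vs Osei: Osei, 21–8.
Mbeki vs Osei: Mbeki is ranked higher on 1+4 = 5 ballots, Osei on 24. Osei wins 24–5.
Each nominee has at least one pairwise win (Ivanov beats Mbeki; Larsen beats Ivanov; Mbeki beats Larsen; Osei beats Larsen) — no Condorcet loser.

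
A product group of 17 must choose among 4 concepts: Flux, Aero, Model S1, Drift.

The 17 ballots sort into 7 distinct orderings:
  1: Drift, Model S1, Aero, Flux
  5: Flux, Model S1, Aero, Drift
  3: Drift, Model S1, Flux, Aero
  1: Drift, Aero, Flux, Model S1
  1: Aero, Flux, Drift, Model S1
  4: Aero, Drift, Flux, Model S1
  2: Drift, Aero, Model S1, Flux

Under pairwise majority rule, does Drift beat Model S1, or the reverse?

Drift

Ballots ranking Drift above Model S1: 1 + 3 + 1 + 1 + 4 + 2 = 12.
Ballots ranking Model S1 above Drift: 17 − 12 = 5.
Drift wins the head-to-head 12–5.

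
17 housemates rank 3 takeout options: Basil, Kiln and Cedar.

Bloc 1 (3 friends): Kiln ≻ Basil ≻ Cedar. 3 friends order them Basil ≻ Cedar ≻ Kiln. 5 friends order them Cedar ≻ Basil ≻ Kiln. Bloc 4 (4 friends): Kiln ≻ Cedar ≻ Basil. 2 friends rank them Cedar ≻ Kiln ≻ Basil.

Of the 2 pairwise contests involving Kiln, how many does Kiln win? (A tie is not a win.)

1

Kiln against each rival (17 friends):
Kiln–Basil: Kiln 9–8.
Kiln vs Cedar: Cedar, 10–7.
Kiln beats Basil; loses to Cedar — 1 pairwise win.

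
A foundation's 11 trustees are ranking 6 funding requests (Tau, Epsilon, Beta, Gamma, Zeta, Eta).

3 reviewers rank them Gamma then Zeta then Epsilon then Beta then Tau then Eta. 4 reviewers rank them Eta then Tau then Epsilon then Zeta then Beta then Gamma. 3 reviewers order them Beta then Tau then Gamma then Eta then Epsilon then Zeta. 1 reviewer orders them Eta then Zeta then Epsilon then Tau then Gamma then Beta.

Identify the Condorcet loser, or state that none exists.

none

Head-to-head results (11 reviewers):
Tau vs Epsilon: Tau, 7–4.
Tau vs Beta: 4+1 = 5 for Tau, 6 for Beta — Beta by 6–5.
Tau–Gamma: Tau 8–3.
Tau vs Zeta: Tau preferred on 4+3 = 7 ballots; Tau wins 7–4.
Tau vs Eta: Tau preferred on 3+3 = 6 ballots; Tau wins 6–5.
Epsilon vs Beta: 3+4+1 = 8 for Epsilon, 3 for Beta — Epsilon by 8–3.
Epsilon vs Gamma: 4+1 = 5 for Epsilon, 6 for Gamma — Gamma by 6–5.
Epsilon vs Zeta: Epsilon is ranked higher on 4+3 = 7 ballots, Zeta on 4. Epsilon wins 7–4.
Epsilon–Eta: Eta 8–3.
Beta vs Gamma: Beta, 7–4.
Beta vs Zeta: 3 for Beta, 8 for Zeta — Zeta by 8–3.
Beta vs Eta: Beta preferred on 3+3 = 6 ballots; Beta wins 6–5.
Gamma vs Zeta: Gamma preferred on 3+3 = 6 ballots; Gamma wins 6–5.
Gamma vs Eta: Gamma preferred on 3+3 = 6 ballots; Gamma wins 6–5.
Zeta vs Eta: 3 to 8, Eta.
No project is winless: Tau beats Epsilon; Epsilon beats Beta; Beta beats Tau; Gamma beats Epsilon; Zeta beats Beta; Eta beats Epsilon. There is no Condorcet loser.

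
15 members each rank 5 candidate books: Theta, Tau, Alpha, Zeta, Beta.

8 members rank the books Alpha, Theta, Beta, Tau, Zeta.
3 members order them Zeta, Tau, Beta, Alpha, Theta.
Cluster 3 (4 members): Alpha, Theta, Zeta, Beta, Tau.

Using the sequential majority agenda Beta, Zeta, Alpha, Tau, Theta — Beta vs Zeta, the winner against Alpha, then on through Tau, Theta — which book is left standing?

Round 1: Beta vs Zeta — 8–7, Beta advances.
Round 2: Beta vs Alpha — 3–12, Alpha advances.
Round 3: Alpha vs Tau — 12–3, Alpha advances.
Round 4: Alpha vs Theta — 15–0, Alpha advances.
Alpha survives the agenda.

Alpha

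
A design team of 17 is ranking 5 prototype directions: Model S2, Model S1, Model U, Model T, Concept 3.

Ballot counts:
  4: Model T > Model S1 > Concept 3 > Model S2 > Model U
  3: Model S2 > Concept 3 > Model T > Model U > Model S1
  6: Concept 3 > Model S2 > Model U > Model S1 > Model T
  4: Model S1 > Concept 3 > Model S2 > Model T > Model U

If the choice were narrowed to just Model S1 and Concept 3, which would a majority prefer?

Concept 3

Ballots ranking Model S1 above Concept 3: 4 + 4 = 8.
Ballots ranking Concept 3 above Model S1: 17 − 8 = 9.
Concept 3 wins the head-to-head 9–8.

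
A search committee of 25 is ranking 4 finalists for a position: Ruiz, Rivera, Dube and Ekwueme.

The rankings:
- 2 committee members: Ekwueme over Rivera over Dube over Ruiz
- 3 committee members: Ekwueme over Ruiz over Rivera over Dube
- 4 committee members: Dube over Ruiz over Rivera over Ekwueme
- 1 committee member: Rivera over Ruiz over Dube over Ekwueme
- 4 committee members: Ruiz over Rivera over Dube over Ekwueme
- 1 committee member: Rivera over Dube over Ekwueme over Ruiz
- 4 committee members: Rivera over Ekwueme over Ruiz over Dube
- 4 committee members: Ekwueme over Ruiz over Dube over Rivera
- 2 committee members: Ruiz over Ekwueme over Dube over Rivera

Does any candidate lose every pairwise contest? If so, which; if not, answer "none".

Dube

Head-to-head results (25 committee members):
Ruiz vs Rivera: Ruiz preferred on 3+4+4+4+2 = 17 ballots; Ruiz wins 17–8.
Ruiz vs Dube: Ruiz, 18–7.
Ruiz vs Ekwueme: Ekwueme, 14–11.
Rivera vs Dube: 15 to 10, Rivera.
Rivera vs Ekwueme: 4+1+4+1+4 = 14 for Rivera, 11 for Ekwueme — Rivera by 14–11.
Dube vs Ekwueme: Dube is ranked higher on 4+1+4+1 = 10 ballots, Ekwueme on 15. Ekwueme wins 15–10.
Dube is beaten in every head-to-head and is the Condorcet loser.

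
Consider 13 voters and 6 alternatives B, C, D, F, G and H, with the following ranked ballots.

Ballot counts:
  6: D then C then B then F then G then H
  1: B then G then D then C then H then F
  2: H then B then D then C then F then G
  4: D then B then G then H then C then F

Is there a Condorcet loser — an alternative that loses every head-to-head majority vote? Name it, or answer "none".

none

Head-to-head results (13 voters):
B vs C: B wins 7–6.
B vs D: D, 10–3.
B–F: B 13–0.
B vs G: B, 13–0.
B vs H: 6+1+4 = 11 for B, 2 for H — B by 11–2.
C vs D: 0 for C, 13 for D — D by 13–0.
C vs F: C preferred on 6+1+2+4 = 13 ballots; C wins 13–0.
C vs G: C preferred on 6+2 = 8 ballots; C wins 8–5.
C–H: C 7–6.
D vs F: 6+1+2+4 = 13 for D, 0 for F — D by 13–0.
D–G: D 12–1.
D vs H: 11 to 2, D.
F vs G: F is ranked higher on 6+2 = 8 ballots, G on 5. F wins 8–5.
F vs H: F preferred on 6 ballots; H wins 7–6.
G vs H: G is ranked higher on 6+1+4 = 11 ballots, H on 2. G wins 11–2.
Every alternative wins at least one matchup (B beats C; C beats F; D beats B; F beats G; G beats H; H beats F), so there is no Condorcet loser.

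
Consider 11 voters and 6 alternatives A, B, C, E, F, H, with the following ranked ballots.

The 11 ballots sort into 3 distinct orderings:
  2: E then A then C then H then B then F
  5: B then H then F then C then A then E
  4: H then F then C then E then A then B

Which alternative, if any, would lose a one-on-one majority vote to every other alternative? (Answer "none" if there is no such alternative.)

none

Head-to-head results (11 voters):
A vs B: 2+4 = 6 for A, 5 for B — A by 6–5.
A vs C: 2 for A, 9 for C — C by 9–2.
A–E: E 6–5.
A–F: F 9–2.
A vs H: 2 to 9, H.
B vs C: 5 for B, 6 for C — C by 6–5.
B vs E: E wins 6–5.
B vs F: B is ranked higher on 2+5 = 7 ballots, F on 4. B wins 7–4.
B vs H: H, 6–5.
C vs E: C, 9–2.
C vs F: C preferred on 2 ballots; F wins 9–2.
C–H: H 9–2.
E vs F: F wins 9–2.
E vs H: H, 9–2.
F vs H: H, 11–0.
Every alternative wins at least one matchup (A beats B; B beats F; C beats A; E beats A; F beats A; H beats A), so there is no Condorcet loser.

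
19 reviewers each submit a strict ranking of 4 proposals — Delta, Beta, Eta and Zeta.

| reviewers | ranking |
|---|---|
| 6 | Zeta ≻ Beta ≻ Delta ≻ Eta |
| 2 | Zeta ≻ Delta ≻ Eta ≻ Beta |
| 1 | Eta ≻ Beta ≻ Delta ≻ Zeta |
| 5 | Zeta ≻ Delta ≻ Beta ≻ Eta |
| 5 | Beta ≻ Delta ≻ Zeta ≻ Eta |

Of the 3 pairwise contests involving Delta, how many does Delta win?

Delta against each rival (19 reviewers):
Delta vs Beta: 2+5 = 7 for Delta, 12 for Beta — Beta by 12–7.
Delta vs Eta: Delta preferred on 6+2+5+5 = 18 ballots; Delta wins 18–1.
Delta–Zeta: Zeta 13–6.
Delta beats Eta; loses to Beta, Zeta — 1 pairwise win.

1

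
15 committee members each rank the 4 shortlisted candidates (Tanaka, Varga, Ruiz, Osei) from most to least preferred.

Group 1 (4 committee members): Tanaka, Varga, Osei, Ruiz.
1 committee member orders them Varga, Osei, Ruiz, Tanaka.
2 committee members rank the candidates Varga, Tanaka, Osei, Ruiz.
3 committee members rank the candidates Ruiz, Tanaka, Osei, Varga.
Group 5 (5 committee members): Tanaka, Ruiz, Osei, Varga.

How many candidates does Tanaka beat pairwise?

Tanaka against each rival (15 committee members):
Tanaka vs Varga: Tanaka preferred on 4+3+5 = 12 ballots; Tanaka wins 12–3.
Tanaka vs Ruiz: Tanaka wins 11–4.
Tanaka vs Osei: Tanaka is ranked higher on 4+2+3+5 = 14 ballots, Osei on 1. Tanaka wins 14–1.
Tanaka beats Varga, Ruiz, Osei — 3 pairwise wins.

3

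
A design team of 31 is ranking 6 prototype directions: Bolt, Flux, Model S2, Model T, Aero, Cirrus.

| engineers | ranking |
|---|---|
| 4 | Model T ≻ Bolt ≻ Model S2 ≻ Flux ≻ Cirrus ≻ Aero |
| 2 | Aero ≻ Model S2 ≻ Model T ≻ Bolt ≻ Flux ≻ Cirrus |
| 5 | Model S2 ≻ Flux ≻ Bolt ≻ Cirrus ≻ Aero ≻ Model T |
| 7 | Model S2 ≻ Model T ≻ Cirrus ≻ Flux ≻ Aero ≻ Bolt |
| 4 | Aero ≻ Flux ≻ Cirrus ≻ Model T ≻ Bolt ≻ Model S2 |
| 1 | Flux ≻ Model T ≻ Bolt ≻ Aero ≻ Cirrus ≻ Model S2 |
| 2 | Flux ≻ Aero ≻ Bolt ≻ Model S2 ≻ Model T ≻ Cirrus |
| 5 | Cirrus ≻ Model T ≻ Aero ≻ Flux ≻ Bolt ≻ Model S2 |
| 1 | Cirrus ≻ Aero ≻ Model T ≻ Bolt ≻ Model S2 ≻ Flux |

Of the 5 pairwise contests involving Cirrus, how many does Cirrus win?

2

Cirrus against each rival (31 engineers):
Cirrus vs Bolt: Cirrus wins 17–14.
Cirrus vs Flux: Flux wins 18–13.
Cirrus–Model S2: Model S2 20–11.
Cirrus–Model T: Model T 16–15.
Cirrus vs Aero: Cirrus is ranked higher on 4+5+7+5+1 = 22 ballots, Aero on 9. Cirrus wins 22–9.
Cirrus beats Bolt, Aero; loses to Flux, Model S2, Model T — 2 pairwise wins.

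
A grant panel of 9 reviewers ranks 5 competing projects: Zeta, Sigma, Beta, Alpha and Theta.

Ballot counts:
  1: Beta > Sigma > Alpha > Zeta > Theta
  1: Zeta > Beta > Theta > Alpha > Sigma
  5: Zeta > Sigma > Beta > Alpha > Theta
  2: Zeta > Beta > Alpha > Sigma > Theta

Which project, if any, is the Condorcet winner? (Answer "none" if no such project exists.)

Check each pair by majority over 9 ballots:
Zeta vs Sigma: 8 to 1, Zeta.
Zeta vs Beta: 8 to 1, Zeta.
Zeta vs Alpha: Zeta, 8–1.
Zeta vs Theta: Zeta wins 9–0.
Sigma vs Beta: Sigma wins 5–4.
Sigma vs Alpha: 6 to 3, Sigma.
Sigma vs Theta: Sigma, 8–1.
Beta vs Alpha: Beta, 9–0.
Beta vs Theta: Beta wins 9–0.
Alpha–Theta: Alpha 8–1.
Zeta beats each of Sigma, Beta, Alpha, Theta — Zeta is the Condorcet winner.

Zeta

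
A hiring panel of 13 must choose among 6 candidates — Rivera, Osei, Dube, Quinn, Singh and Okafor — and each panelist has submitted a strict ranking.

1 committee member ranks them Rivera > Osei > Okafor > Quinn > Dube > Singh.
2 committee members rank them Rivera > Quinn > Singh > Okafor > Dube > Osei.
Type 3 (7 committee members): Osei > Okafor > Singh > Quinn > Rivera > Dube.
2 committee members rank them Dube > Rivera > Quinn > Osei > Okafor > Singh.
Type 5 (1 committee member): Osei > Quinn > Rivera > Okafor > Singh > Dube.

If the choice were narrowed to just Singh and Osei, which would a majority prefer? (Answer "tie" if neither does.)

Ballots ranking Singh above Osei: 2.
Ballots ranking Osei above Singh: 13 − 2 = 11.
Osei wins the head-to-head 11–2.

Osei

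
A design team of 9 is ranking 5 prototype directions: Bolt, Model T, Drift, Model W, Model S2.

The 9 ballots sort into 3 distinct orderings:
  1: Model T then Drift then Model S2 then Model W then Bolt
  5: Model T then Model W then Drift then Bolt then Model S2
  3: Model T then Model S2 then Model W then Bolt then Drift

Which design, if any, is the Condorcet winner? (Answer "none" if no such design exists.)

Model T

Check each pair by majority over 9 ballots:
Bolt–Model T: Model T 9–0.
Bolt vs Drift: Drift, 6–3.
Bolt–Model W: Model W 9–0.
Bolt vs Model S2: Bolt, 5–4.
Model T vs Drift: Model T wins 9–0.
Model T vs Model W: Model T wins 9–0.
Model T vs Model S2: Model T wins 9–0.
Drift vs Model W: Model W, 8–1.
Drift vs Model S2: Drift wins 6–3.
Model W vs Model S2: Model W wins 5–4.
Model T defeats every rival head-to-head and is the Condorcet winner.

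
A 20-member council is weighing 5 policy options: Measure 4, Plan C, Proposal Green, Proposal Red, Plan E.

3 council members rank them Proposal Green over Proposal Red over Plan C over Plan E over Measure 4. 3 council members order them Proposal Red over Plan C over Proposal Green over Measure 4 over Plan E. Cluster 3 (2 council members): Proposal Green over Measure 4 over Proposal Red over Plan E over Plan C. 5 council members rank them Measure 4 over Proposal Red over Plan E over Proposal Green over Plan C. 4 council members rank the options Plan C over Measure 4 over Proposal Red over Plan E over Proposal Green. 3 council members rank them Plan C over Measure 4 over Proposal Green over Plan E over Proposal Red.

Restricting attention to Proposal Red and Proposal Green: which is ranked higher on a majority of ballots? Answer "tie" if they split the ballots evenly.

Proposal Red

Ballots ranking Proposal Red above Proposal Green: 3 + 5 + 4 = 12.
Ballots ranking Proposal Green above Proposal Red: 20 − 12 = 8.
Proposal Red wins the head-to-head 12–8.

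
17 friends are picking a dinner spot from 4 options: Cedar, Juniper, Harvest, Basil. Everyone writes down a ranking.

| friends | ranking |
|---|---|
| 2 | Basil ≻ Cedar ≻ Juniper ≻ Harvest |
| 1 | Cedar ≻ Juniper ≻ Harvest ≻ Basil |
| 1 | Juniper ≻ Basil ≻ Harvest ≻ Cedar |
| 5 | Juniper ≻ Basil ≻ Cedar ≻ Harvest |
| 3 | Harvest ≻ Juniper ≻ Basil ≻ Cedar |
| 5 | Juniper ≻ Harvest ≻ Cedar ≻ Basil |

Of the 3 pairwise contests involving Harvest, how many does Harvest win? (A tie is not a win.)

Harvest against each rival (17 friends):
Harvest vs Cedar: Harvest wins 9–8.
Harvest vs Juniper: Juniper, 14–3.
Harvest vs Basil: Harvest wins 9–8.
Harvest beats Cedar, Basil; loses to Juniper — 2 pairwise wins.

2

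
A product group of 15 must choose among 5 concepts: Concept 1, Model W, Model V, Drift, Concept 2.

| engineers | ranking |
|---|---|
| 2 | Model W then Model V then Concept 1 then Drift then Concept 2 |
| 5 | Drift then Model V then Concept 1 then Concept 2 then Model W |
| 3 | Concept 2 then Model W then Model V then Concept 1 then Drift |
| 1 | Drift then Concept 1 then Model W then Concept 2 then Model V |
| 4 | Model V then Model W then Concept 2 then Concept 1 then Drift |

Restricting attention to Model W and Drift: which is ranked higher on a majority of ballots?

Model W

Ballots ranking Model W above Drift: 2 + 3 + 4 = 9.
Ballots ranking Drift above Model W: 15 − 9 = 6.
Model W wins the head-to-head 9–6.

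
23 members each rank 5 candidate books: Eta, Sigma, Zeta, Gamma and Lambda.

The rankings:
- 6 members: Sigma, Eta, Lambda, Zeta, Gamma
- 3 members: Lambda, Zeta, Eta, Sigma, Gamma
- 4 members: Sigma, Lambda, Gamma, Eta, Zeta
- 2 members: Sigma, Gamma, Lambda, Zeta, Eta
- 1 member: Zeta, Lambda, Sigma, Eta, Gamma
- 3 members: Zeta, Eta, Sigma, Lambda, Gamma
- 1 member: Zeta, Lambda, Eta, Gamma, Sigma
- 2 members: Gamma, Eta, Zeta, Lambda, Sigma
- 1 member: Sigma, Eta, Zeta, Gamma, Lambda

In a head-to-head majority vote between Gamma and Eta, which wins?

Eta

Ballots ranking Gamma above Eta: 4 + 2 + 2 = 8.
Ballots ranking Eta above Gamma: 23 − 8 = 15.
Eta wins the head-to-head 15–8.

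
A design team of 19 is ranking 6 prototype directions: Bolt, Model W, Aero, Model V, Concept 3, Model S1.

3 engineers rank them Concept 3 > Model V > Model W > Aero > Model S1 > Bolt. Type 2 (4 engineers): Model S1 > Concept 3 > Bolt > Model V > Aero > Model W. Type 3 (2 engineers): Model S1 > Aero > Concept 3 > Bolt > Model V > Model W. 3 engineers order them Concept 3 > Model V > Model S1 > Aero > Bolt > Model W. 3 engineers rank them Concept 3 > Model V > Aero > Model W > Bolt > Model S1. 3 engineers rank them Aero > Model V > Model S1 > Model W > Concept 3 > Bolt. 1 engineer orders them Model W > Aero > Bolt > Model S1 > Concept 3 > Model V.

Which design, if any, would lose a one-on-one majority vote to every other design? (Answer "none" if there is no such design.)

Head-to-head results (19 engineers):
Bolt vs Model W: Model W, 10–9.
Bolt vs Aero: Bolt preferred on 4 ballots; Aero wins 15–4.
Bolt vs Model V: Bolt is ranked higher on 4+2+1 = 7 ballots, Model V on 12. Model V wins 12–7.
Bolt vs Concept 3: 1 to 18, Concept 3.
Bolt vs Model S1: 3+1 = 4 for Bolt, 15 for Model S1 — Model S1 by 15–4.
Model W vs Aero: Aero wins 15–4.
Model W vs Model V: Model V wins 18–1.
Model W vs Concept 3: Concept 3 wins 15–4.
Model W vs Model S1: Model W is ranked higher on 3+3+1 = 7 ballots, Model S1 on 12. Model S1 wins 12–7.
Aero vs Model V: Aero preferred on 2+3+1 = 6 ballots; Model V wins 13–6.
Aero–Concept 3: Concept 3 13–6.
Aero vs Model S1: Aero wins 10–9.
Model V vs Concept 3: 3 to 16, Concept 3.
Model V vs Model S1: Model V preferred on 3+3+3+3 = 12 ballots; Model V wins 12–7.
Concept 3 vs Model S1: Model S1, 10–9.
Bolt loses to every other design — it is the Condorcet loser.

Bolt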